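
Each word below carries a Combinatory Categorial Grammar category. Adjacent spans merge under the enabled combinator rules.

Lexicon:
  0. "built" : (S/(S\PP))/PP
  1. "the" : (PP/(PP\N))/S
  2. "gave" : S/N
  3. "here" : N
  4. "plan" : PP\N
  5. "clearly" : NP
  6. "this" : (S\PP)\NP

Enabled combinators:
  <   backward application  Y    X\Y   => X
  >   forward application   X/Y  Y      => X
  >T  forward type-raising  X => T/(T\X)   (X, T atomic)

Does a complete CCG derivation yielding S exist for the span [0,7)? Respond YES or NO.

YES

[0,7] S   >
  [0,5] S/(S\PP)   >
    [0,1] "built" : (S/(S\PP))/PP
    [1,5] PP   >
      [1,4] PP/(PP\N)   >
        [1,2] "the" : (PP/(PP\N))/S
        [2,4] S   >
          [2,3] "gave" : S/N
          [3,4] "here" : N
      [4,5] "plan" : PP\N
  [5,7] S\PP   <
    [5,6] "clearly" : NP
    [6,7] "this" : (S\PP)\NP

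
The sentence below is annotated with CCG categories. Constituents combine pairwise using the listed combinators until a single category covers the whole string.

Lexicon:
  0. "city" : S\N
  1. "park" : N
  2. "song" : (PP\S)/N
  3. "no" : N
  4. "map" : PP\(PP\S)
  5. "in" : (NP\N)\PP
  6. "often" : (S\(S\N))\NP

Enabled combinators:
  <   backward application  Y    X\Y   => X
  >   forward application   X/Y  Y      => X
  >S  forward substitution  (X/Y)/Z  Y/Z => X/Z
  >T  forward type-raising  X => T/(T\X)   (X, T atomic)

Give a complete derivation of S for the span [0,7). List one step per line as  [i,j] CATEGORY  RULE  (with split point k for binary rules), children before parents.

[0,1] S\N  lex  "city"
[1,2] N  lex  "park"
[1,2] NP/(NP\N)  >T
[2,3] (PP\S)/N  lex  "song"
[3,4] N  lex  "no"
[2,4] PP\S  >  k=3
[4,5] PP\(PP\S)  lex  "map"
[2,5] PP  <  k=4
[5,6] (NP\N)\PP  lex  "in"
[2,6] NP\N  <  k=5
[1,6] NP  >  k=2
[6,7] (S\(S\N))\NP  lex  "often"
[1,7] S\(S\N)  <  k=6
[0,7] S  <  k=1

[0,7] S   <
  [0,1] "city" : S\N
  [1,7] S\(S\N)   <
    [1,6] NP   >
      [1,2] NP/(NP\N)   >T
        [1,2] "park" : N
      [2,6] NP\N   <
        [2,5] PP   <
          [2,4] PP\S   >
            [2,3] "song" : (PP\S)/N
            [3,4] "no" : N
          [4,5] "map" : PP\(PP\S)
        [5,6] "in" : (NP\N)\PP
    [6,7] "often" : (S\(S\N))\NP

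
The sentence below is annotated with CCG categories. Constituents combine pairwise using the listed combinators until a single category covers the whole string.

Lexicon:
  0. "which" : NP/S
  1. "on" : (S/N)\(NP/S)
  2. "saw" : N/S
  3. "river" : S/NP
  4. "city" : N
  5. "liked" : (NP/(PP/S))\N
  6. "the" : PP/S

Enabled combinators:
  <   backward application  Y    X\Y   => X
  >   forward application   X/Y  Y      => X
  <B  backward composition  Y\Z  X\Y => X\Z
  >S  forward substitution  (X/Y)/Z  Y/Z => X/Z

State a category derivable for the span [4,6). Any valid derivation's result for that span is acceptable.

[0,7] S   >
  [0,2] S/N   <
    [0,1] "which" : NP/S
    [1,2] "on" : (S/N)\(NP/S)
  [2,7] N   >
    [2,3] "saw" : N/S
    [3,7] S   >
      [3,4] "river" : S/NP
      [4,7] NP   >
        [4,6] NP/(PP/S)   <
          [4,5] "city" : N
          [5,6] "liked" : (NP/(PP/S))\N
        [6,7] "the" : PP/S

NP/(PP/S)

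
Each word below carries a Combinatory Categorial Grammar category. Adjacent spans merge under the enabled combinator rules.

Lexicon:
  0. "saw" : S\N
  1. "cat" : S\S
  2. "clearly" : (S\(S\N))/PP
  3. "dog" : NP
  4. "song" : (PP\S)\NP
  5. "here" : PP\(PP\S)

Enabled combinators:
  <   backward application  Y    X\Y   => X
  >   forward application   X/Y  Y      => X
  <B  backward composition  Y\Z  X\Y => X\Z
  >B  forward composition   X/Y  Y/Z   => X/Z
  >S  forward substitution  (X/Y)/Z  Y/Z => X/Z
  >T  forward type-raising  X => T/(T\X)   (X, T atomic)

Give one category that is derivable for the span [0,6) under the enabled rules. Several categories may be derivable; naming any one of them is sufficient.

[0,6] S   <
  [0,2] S\N   <B
    [0,1] "saw" : S\N
    [1,2] "cat" : S\S
  [2,6] S\(S\N)   >
    [2,3] "clearly" : (S\(S\N))/PP
    [3,6] PP   <
      [3,5] PP\S   <
        [3,4] "dog" : NP
        [4,5] "song" : (PP\S)\NP
      [5,6] "here" : PP\(PP\S)

S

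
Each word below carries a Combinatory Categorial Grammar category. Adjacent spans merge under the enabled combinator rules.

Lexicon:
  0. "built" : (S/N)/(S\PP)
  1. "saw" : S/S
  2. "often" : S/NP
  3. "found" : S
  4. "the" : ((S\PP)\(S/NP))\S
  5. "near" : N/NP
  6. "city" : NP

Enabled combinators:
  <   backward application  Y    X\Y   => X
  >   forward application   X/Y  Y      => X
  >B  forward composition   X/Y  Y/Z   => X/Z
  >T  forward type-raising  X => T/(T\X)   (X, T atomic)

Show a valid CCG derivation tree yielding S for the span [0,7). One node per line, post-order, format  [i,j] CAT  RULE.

[0,1] (S/N)/(S\PP)  lex  "built"
[1,2] S/S  lex  "saw"
[2,3] S/NP  lex  "often"
[1,3] S/NP  >B  k=2
[3,4] S  lex  "found"
[4,5] ((S\PP)\(S/NP))\S  lex  "the"
[3,5] (S\PP)\(S/NP)  <  k=4
[1,5] S\PP  <  k=3
[0,5] S/N  >  k=1
[5,6] N/NP  lex  "near"
[6,7] NP  lex  "city"
[5,7] N  >  k=6
[0,7] S  >  k=5

[0,7] S   >
  [0,5] S/N   >
    [0,1] "built" : (S/N)/(S\PP)
    [1,5] S\PP   <
      [1,3] S/NP   >B
        [1,2] "saw" : S/S
        [2,3] "often" : S/NP
      [3,5] (S\PP)\(S/NP)   <
        [3,4] "found" : S
        [4,5] "the" : ((S\PP)\(S/NP))\S
  [5,7] N   >
    [5,6] "near" : N/NP
    [6,7] "city" : NP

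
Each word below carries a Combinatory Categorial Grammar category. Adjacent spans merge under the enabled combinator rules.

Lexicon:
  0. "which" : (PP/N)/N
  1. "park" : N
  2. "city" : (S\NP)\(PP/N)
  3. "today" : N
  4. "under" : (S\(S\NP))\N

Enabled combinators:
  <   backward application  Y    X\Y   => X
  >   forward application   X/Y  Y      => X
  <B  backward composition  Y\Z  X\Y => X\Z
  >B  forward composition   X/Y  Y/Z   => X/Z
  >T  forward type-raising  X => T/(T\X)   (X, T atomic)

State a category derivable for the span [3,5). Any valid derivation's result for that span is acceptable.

[0,5] S   <
  [0,3] S\NP   <
    [0,2] PP/N   >
      [0,1] "which" : (PP/N)/N
      [1,2] "park" : N
    [2,3] "city" : (S\NP)\(PP/N)
  [3,5] S\(S\NP)   <
    [3,4] "today" : N
    [4,5] "under" : (S\(S\NP))\N

S\(S\NP)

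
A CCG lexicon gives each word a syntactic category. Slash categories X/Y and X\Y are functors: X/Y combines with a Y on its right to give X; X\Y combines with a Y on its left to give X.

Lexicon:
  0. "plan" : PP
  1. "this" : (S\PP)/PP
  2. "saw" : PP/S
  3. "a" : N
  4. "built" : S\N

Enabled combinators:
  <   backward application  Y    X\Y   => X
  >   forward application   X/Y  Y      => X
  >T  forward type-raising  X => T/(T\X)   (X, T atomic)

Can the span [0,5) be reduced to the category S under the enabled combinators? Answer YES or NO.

[0,5] S   >
  [0,1] S/(S\PP)   >T
    [0,1] "plan" : PP
  [1,5] S\PP   >
    [1,2] "this" : (S\PP)/PP
    [2,5] PP   >
      [2,3] "saw" : PP/S
      [3,5] S   <
        [3,4] "a" : N
        [4,5] "built" : S\N

YES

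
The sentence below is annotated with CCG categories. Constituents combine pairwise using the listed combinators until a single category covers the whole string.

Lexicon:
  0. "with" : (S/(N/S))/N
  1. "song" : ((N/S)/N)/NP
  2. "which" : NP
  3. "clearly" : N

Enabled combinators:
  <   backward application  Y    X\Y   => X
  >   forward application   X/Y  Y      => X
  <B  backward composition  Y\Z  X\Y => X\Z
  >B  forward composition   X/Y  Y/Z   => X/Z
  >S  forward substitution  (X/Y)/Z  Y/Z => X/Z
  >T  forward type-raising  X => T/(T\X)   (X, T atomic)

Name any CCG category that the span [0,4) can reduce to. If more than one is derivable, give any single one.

[0,4] S   >
  [0,3] S/N   >S
    [0,1] "with" : (S/(N/S))/N
    [1,3] (N/S)/N   >
      [1,2] "song" : ((N/S)/N)/NP
      [2,3] "which" : NP
  [3,4] "clearly" : N

S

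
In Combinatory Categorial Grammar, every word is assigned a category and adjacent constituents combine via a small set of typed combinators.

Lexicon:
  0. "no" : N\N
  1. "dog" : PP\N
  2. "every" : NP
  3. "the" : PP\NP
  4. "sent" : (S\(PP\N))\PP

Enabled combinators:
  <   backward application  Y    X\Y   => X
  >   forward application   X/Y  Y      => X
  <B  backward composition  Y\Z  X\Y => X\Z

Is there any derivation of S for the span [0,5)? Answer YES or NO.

[0,5] S   <
  [0,2] PP\N   <B
    [0,1] "no" : N\N
    [1,2] "dog" : PP\N
  [2,5] S\(PP\N)   <
    [2,4] PP   <
      [2,3] "every" : NP
      [3,4] "the" : PP\NP
    [4,5] "sent" : (S\(PP\N))\PP

YES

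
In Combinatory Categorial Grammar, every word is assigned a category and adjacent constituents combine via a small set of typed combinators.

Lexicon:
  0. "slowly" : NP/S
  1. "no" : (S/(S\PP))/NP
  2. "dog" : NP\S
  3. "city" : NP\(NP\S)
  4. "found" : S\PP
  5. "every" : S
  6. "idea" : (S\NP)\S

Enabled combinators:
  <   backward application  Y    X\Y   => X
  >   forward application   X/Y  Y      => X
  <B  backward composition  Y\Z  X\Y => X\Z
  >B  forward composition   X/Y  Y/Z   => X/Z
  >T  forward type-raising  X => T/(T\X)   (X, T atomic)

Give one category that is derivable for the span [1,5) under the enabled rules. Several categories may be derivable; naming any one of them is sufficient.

[0,7] S   <
  [0,5] NP   >
    [0,1] "slowly" : NP/S
    [1,5] S   >
      [1,4] S/(S\PP)   >
        [1,2] "no" : (S/(S\PP))/NP
        [2,4] NP   <
          [2,3] "dog" : NP\S
          [3,4] "city" : NP\(NP\S)
      [4,5] "found" : S\PP
  [5,7] S\NP   <
    [5,6] "every" : S
    [6,7] "idea" : (S\NP)\S

S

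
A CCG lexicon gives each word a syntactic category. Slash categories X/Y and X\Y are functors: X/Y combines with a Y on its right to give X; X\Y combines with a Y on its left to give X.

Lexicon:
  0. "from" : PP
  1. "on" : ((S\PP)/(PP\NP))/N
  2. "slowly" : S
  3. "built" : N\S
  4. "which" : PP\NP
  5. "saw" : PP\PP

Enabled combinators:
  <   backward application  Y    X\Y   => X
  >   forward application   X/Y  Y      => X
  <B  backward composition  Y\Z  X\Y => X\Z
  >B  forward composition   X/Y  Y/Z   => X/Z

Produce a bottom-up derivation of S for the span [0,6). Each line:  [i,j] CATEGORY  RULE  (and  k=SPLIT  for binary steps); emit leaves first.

[0,6] S   <
  [0,1] "from" : PP
  [1,6] S\PP   >
    [1,4] (S\PP)/(PP\NP)   >
      [1,2] "on" : ((S\PP)/(PP\NP))/N
      [2,4] N   <
        [2,3] "slowly" : S
        [3,4] "built" : N\S
    [4,6] PP\NP   <B
      [4,5] "which" : PP\NP
      [5,6] "saw" : PP\PP

[0,1] PP  lex  "from"
[1,2] ((S\PP)/(PP\NP))/N  lex  "on"
[2,3] S  lex  "slowly"
[3,4] N\S  lex  "built"
[2,4] N  <  k=3
[1,4] (S\PP)/(PP\NP)  >  k=2
[4,5] PP\NP  lex  "which"
[5,6] PP\PP  lex  "saw"
[4,6] PP\NP  <B  k=5
[1,6] S\PP  >  k=4
[0,6] S  <  k=1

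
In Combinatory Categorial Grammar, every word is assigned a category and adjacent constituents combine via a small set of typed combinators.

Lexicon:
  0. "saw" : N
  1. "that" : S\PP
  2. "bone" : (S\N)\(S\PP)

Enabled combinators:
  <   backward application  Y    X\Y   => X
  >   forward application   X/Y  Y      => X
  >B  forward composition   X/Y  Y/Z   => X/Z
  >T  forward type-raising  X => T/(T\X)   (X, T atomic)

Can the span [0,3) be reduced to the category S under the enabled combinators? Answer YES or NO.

[0,3] S   >
  [0,1] S/(S\N)   >T
    [0,1] "saw" : N
  [1,3] S\N   <
    [1,2] "that" : S\PP
    [2,3] "bone" : (S\N)\(S\PP)

YES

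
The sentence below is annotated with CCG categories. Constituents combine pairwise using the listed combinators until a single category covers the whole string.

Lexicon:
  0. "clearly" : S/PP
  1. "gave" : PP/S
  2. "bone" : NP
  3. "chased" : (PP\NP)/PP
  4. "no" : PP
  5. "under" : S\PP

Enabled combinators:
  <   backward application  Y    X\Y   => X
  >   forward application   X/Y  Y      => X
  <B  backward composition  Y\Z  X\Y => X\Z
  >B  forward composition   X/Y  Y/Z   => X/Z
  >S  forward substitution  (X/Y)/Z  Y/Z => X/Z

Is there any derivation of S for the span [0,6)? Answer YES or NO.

[0,6] S   >
  [0,1] "clearly" : S/PP
  [1,6] PP   >
    [1,2] "gave" : PP/S
    [2,6] S   <
      [2,5] PP   <
        [2,3] "bone" : NP
        [3,5] PP\NP   >
          [3,4] "chased" : (PP\NP)/PP
          [4,5] "no" : PP
      [5,6] "under" : S\PP

YES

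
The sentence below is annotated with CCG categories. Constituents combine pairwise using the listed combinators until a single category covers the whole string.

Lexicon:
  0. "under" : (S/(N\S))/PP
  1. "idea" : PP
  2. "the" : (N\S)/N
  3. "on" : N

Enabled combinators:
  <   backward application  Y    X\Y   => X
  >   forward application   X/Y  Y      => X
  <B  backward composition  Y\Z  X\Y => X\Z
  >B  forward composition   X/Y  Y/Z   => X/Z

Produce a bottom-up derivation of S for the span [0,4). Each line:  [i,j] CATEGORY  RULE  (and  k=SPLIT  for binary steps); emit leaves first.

[0,4] S   >
  [0,2] S/(N\S)   >
    [0,1] "under" : (S/(N\S))/PP
    [1,2] "idea" : PP
  [2,4] N\S   >
    [2,3] "the" : (N\S)/N
    [3,4] "on" : N

[0,1] (S/(N\S))/PP  lex  "under"
[1,2] PP  lex  "idea"
[0,2] S/(N\S)  >  k=1
[2,3] (N\S)/N  lex  "the"
[3,4] N  lex  "on"
[2,4] N\S  >  k=3
[0,4] S  >  k=2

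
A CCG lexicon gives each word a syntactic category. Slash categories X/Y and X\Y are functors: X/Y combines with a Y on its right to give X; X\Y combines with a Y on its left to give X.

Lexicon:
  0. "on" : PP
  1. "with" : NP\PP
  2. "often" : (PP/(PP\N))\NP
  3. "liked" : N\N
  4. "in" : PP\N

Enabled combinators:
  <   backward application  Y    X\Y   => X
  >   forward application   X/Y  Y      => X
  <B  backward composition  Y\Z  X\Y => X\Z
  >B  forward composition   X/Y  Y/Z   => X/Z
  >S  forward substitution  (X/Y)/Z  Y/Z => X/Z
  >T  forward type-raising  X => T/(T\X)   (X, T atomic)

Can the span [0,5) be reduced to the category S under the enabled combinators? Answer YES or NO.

PP NP\PP (PP/(PP\N))\NP N\N PP\N
CKY chart[0,5] = {N/(N\PP), NP/(NP\PP), PP, PP/(PP\PP), S/(S\PP)}; S ∉ chart

NO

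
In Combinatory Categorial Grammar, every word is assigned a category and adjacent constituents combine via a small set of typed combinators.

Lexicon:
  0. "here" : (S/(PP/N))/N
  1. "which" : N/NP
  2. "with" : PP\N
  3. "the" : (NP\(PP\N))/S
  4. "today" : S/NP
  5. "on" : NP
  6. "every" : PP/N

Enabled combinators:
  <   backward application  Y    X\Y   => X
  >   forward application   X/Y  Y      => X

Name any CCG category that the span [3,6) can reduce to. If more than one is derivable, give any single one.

NP\(PP\N)

[0,7] S   >
  [0,6] S/(PP/N)   >
    [0,1] "here" : (S/(PP/N))/N
    [1,6] N   >
      [1,2] "which" : N/NP
      [2,6] NP   <
        [2,3] "with" : PP\N
        [3,6] NP\(PP\N)   >
          [3,4] "the" : (NP\(PP\N))/S
          [4,6] S   >
            [4,5] "today" : S/NP
            [5,6] "on" : NP
  [6,7] "every" : PP/N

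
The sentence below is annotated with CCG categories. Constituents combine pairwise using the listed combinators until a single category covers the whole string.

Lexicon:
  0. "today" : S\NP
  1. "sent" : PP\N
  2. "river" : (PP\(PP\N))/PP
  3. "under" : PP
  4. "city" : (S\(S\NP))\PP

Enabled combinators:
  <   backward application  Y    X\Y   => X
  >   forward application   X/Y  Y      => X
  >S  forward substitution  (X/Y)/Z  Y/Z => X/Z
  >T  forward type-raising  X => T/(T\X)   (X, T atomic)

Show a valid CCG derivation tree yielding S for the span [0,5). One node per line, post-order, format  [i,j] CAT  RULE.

[0,1] S\NP  lex  "today"
[1,2] PP\N  lex  "sent"
[2,3] (PP\(PP\N))/PP  lex  "river"
[3,4] PP  lex  "under"
[2,4] PP\(PP\N)  >  k=3
[1,4] PP  <  k=2
[4,5] (S\(S\NP))\PP  lex  "city"
[1,5] S\(S\NP)  <  k=4
[0,5] S  <  k=1

[0,5] S   <
  [0,1] "today" : S\NP
  [1,5] S\(S\NP)   <
    [1,4] PP   <
      [1,2] "sent" : PP\N
      [2,4] PP\(PP\N)   >
        [2,3] "river" : (PP\(PP\N))/PP
        [3,4] "under" : PP
    [4,5] "city" : (S\(S\NP))\PP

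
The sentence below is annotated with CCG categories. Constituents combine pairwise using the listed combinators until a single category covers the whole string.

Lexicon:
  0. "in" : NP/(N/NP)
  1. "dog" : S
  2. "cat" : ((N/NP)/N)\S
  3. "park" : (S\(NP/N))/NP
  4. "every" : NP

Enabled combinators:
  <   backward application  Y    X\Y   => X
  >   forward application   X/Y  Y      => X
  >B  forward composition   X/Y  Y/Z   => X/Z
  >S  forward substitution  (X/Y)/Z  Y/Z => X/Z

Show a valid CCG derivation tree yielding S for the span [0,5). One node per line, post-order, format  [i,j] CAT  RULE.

[0,5] S   <
  [0,3] NP/N   >B
    [0,1] "in" : NP/(N/NP)
    [1,3] (N/NP)/N   <
      [1,2] "dog" : S
      [2,3] "cat" : ((N/NP)/N)\S
  [3,5] S\(NP/N)   >
    [3,4] "park" : (S\(NP/N))/NP
    [4,5] "every" : NP

[0,1] NP/(N/NP)  lex  "in"
[1,2] S  lex  "dog"
[2,3] ((N/NP)/N)\S  lex  "cat"
[1,3] (N/NP)/N  <  k=2
[0,3] NP/N  >B  k=1
[3,4] (S\(NP/N))/NP  lex  "park"
[4,5] NP  lex  "every"
[3,5] S\(NP/N)  >  k=4
[0,5] S  <  k=3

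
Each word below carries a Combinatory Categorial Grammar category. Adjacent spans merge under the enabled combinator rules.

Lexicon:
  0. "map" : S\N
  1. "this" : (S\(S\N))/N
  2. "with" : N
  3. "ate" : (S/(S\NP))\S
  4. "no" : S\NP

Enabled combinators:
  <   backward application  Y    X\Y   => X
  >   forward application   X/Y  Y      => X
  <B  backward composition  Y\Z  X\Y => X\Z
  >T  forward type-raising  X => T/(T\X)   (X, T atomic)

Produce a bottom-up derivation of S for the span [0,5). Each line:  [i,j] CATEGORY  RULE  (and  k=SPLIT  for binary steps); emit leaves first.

[0,5] S   >
  [0,4] S/(S\NP)   <
    [0,3] S   <
      [0,1] "map" : S\N
      [1,3] S\(S\N)   >
        [1,2] "this" : (S\(S\N))/N
        [2,3] "with" : N
    [3,4] "ate" : (S/(S\NP))\S
  [4,5] "no" : S\NP

[0,1] S\N  lex  "map"
[1,2] (S\(S\N))/N  lex  "this"
[2,3] N  lex  "with"
[1,3] S\(S\N)  >  k=2
[0,3] S  <  k=1
[3,4] (S/(S\NP))\S  lex  "ate"
[0,4] S/(S\NP)  <  k=3
[4,5] S\NP  lex  "no"
[0,5] S  >  k=4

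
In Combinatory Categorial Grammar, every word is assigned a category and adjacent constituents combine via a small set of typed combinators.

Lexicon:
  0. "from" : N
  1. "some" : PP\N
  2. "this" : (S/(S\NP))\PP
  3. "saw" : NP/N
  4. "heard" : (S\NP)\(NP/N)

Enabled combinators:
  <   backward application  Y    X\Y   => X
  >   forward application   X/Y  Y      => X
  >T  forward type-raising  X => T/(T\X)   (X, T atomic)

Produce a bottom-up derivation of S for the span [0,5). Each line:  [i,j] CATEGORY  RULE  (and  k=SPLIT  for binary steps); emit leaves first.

[0,1] N  lex  "from"
[1,2] PP\N  lex  "some"
[0,2] PP  <  k=1
[2,3] (S/(S\NP))\PP  lex  "this"
[0,3] S/(S\NP)  <  k=2
[3,4] NP/N  lex  "saw"
[4,5] (S\NP)\(NP/N)  lex  "heard"
[3,5] S\NP  <  k=4
[0,5] S  >  k=3

[0,5] S   >
  [0,3] S/(S\NP)   <
    [0,2] PP   <
      [0,1] "from" : N
      [1,2] "some" : PP\N
    [2,3] "this" : (S/(S\NP))\PP
  [3,5] S\NP   <
    [3,4] "saw" : NP/N
    [4,5] "heard" : (S\NP)\(NP/N)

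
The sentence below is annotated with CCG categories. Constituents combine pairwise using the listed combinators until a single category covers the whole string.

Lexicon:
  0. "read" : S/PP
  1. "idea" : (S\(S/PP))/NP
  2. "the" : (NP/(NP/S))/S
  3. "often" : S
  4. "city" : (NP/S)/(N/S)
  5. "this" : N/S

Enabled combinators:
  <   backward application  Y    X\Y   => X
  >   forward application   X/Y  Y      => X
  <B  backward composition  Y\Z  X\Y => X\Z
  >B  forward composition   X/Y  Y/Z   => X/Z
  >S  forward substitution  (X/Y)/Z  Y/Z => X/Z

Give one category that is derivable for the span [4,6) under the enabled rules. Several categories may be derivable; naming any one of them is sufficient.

NP/S

[0,6] S   <
  [0,1] "read" : S/PP
  [1,6] S\(S/PP)   >
    [1,2] "idea" : (S\(S/PP))/NP
    [2,6] NP   >
      [2,4] NP/(NP/S)   >
        [2,3] "the" : (NP/(NP/S))/S
        [3,4] "often" : S
      [4,6] NP/S   >
        [4,5] "city" : (NP/S)/(N/S)
        [5,6] "this" : N/S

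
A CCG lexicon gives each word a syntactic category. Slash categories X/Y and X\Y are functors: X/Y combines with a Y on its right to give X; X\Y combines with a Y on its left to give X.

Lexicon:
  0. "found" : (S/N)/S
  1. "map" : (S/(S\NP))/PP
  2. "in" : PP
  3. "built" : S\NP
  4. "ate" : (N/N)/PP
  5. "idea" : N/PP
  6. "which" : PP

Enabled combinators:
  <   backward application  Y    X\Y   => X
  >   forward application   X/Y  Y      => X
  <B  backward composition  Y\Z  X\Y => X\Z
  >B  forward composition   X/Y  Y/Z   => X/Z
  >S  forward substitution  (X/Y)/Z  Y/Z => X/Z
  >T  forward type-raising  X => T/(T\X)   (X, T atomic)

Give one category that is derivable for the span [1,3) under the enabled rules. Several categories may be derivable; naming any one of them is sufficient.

S/(S\NP)

[0,7] S   >
  [0,4] S/N   >
    [0,1] "found" : (S/N)/S
    [1,4] S   >
      [1,3] S/(S\NP)   >
        [1,2] "map" : (S/(S\NP))/PP
        [2,3] "in" : PP
      [3,4] "built" : S\NP
  [4,7] N   >
    [4,6] N/PP   >S
      [4,5] "ate" : (N/N)/PP
      [5,6] "idea" : N/PP
    [6,7] "which" : PP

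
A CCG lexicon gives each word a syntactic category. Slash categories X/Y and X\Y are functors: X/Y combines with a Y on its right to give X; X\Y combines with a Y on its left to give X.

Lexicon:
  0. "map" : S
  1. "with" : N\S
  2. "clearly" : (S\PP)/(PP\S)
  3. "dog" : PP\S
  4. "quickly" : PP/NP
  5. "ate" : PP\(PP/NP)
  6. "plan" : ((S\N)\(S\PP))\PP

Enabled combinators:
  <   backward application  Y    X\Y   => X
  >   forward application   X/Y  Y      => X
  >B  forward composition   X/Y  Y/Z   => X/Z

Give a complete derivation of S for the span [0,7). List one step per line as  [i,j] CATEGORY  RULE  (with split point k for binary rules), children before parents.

[0,1] S  lex  "map"
[1,2] N\S  lex  "with"
[0,2] N  <  k=1
[2,3] (S\PP)/(PP\S)  lex  "clearly"
[3,4] PP\S  lex  "dog"
[2,4] S\PP  >  k=3
[4,5] PP/NP  lex  "quickly"
[5,6] PP\(PP/NP)  lex  "ate"
[4,6] PP  <  k=5
[6,7] ((S\N)\(S\PP))\PP  lex  "plan"
[4,7] (S\N)\(S\PP)  <  k=6
[2,7] S\N  <  k=4
[0,7] S  <  k=2

[0,7] S   <
  [0,2] N   <
    [0,1] "map" : S
    [1,2] "with" : N\S
  [2,7] S\N   <
    [2,4] S\PP   >
      [2,3] "clearly" : (S\PP)/(PP\S)
      [3,4] "dog" : PP\S
    [4,7] (S\N)\(S\PP)   <
      [4,6] PP   <
        [4,5] "quickly" : PP/NP
        [5,6] "ate" : PP\(PP/NP)
      [6,7] "plan" : ((S\N)\(S\PP))\PP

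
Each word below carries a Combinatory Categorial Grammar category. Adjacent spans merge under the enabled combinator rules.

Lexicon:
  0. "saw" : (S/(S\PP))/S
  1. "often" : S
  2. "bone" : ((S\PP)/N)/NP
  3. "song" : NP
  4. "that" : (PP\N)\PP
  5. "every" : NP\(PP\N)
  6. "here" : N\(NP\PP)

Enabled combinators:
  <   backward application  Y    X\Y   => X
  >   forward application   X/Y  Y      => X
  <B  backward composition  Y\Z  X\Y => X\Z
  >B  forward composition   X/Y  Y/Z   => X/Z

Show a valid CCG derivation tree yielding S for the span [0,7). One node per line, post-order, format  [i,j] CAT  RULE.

[0,1] (S/(S\PP))/S  lex  "saw"
[1,2] S  lex  "often"
[0,2] S/(S\PP)  >  k=1
[2,3] ((S\PP)/N)/NP  lex  "bone"
[3,4] NP  lex  "song"
[2,4] (S\PP)/N  >  k=3
[4,5] (PP\N)\PP  lex  "that"
[5,6] NP\(PP\N)  lex  "every"
[4,6] NP\PP  <B  k=5
[6,7] N\(NP\PP)  lex  "here"
[4,7] N  <  k=6
[2,7] S\PP  >  k=4
[0,7] S  >  k=2

[0,7] S   >
  [0,2] S/(S\PP)   >
    [0,1] "saw" : (S/(S\PP))/S
    [1,2] "often" : S
  [2,7] S\PP   >
    [2,4] (S\PP)/N   >
      [2,3] "bone" : ((S\PP)/N)/NP
      [3,4] "song" : NP
    [4,7] N   <
      [4,6] NP\PP   <B
        [4,5] "that" : (PP\N)\PP
        [5,6] "every" : NP\(PP\N)
      [6,7] "here" : N\(NP\PP)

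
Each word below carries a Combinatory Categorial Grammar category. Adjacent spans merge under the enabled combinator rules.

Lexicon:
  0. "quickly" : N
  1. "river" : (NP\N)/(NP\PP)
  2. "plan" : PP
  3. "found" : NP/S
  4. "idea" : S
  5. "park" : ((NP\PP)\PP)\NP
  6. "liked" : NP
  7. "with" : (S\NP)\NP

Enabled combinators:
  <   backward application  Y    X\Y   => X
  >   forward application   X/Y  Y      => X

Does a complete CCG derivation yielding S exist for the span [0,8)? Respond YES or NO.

YES

[0,8] S   <
  [0,6] NP   <
    [0,1] "quickly" : N
    [1,6] NP\N   >
      [1,2] "river" : (NP\N)/(NP\PP)
      [2,6] NP\PP   <
        [2,3] "plan" : PP
        [3,6] (NP\PP)\PP   <
          [3,5] NP   >
            [3,4] "found" : NP/S
            [4,5] "idea" : S
          [5,6] "park" : ((NP\PP)\PP)\NP
  [6,8] S\NP   <
    [6,7] "liked" : NP
    [7,8] "with" : (S\NP)\NP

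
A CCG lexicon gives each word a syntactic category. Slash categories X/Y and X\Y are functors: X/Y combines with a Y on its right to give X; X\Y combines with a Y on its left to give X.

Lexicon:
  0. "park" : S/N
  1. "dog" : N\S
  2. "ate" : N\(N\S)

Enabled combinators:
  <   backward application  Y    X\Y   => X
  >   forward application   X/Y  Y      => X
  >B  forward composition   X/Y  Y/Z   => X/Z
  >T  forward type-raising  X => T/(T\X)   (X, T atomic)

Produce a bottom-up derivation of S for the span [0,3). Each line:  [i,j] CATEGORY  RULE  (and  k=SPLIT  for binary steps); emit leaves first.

[0,3] S   >
  [0,1] "park" : S/N
  [1,3] N   <
    [1,2] "dog" : N\S
    [2,3] "ate" : N\(N\S)

[0,1] S/N  lex  "park"
[1,2] N\S  lex  "dog"
[2,3] N\(N\S)  lex  "ate"
[1,3] N  <  k=2
[0,3] S  >  k=1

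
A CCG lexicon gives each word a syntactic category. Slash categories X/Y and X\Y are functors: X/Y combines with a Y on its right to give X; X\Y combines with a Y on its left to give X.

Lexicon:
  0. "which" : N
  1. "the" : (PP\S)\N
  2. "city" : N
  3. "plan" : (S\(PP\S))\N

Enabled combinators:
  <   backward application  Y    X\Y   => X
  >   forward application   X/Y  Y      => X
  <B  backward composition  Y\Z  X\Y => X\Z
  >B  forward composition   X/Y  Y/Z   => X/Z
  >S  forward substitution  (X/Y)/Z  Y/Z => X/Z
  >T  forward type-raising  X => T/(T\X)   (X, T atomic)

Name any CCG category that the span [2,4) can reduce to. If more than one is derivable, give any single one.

S\(PP\S)

[0,4] S   <
  [0,1] "which" : N
  [1,4] S\N   <B
    [1,2] "the" : (PP\S)\N
    [2,4] S\(PP\S)   <
      [2,3] "city" : N
      [3,4] "plan" : (S\(PP\S))\N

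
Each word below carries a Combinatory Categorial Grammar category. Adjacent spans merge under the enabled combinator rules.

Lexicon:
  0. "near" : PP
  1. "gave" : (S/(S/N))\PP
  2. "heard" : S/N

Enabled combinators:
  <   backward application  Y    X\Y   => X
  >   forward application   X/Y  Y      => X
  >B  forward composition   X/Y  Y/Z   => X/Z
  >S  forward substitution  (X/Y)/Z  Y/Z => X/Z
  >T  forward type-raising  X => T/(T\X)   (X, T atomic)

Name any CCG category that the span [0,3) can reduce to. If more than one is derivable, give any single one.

[0,3] S   >
  [0,2] S/(S/N)   <
    [0,1] "near" : PP
    [1,2] "gave" : (S/(S/N))\PP
  [2,3] "heard" : S/N

S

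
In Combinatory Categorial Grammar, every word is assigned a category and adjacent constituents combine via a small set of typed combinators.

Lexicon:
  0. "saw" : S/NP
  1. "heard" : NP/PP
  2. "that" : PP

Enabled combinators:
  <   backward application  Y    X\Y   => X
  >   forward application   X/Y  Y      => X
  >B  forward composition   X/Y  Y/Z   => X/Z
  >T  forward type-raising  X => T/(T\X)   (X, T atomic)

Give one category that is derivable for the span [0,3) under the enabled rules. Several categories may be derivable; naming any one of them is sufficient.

[0,3] S   >
  [0,1] "saw" : S/NP
  [1,3] NP   >
    [1,2] "heard" : NP/PP
    [2,3] "that" : PP

S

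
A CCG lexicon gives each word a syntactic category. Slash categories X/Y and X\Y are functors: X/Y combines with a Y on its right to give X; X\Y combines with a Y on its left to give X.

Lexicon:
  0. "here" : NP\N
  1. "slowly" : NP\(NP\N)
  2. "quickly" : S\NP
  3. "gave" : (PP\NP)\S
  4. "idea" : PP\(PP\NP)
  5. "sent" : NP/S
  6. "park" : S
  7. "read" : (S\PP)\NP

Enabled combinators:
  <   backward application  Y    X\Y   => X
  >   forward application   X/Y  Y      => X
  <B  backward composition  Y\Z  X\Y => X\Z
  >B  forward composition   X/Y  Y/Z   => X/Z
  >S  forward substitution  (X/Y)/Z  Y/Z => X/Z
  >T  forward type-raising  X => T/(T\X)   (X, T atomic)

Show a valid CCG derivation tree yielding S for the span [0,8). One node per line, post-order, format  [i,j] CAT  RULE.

[0,1] NP\N  lex  "here"
[1,2] NP\(NP\N)  lex  "slowly"
[0,2] NP  <  k=1
[2,3] S\NP  lex  "quickly"
[0,3] S  <  k=2
[3,4] (PP\NP)\S  lex  "gave"
[4,5] PP\(PP\NP)  lex  "idea"
[3,5] PP\S  <B  k=4
[0,5] PP  <  k=3
[5,6] NP/S  lex  "sent"
[6,7] S  lex  "park"
[5,7] NP  >  k=6
[7,8] (S\PP)\NP  lex  "read"
[5,8] S\PP  <  k=7
[0,8] S  <  k=5

[0,8] S   <
  [0,5] PP   <
    [0,3] S   <
      [0,2] NP   <
        [0,1] "here" : NP\N
        [1,2] "slowly" : NP\(NP\N)
      [2,3] "quickly" : S\NP
    [3,5] PP\S   <B
      [3,4] "gave" : (PP\NP)\S
      [4,5] "idea" : PP\(PP\NP)
  [5,8] S\PP   <
    [5,7] NP   >
      [5,6] "sent" : NP/S
      [6,7] "park" : S
    [7,8] "read" : (S\PP)\NP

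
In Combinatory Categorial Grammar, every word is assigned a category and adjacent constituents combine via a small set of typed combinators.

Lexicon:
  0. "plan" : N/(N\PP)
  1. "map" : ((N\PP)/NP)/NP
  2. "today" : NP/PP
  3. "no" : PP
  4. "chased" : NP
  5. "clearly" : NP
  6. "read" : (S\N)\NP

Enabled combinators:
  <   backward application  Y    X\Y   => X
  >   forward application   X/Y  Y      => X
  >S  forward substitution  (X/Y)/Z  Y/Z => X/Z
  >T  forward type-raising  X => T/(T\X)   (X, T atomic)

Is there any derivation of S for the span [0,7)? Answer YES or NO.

[0,7] S   <
  [0,5] N   >
    [0,1] "plan" : N/(N\PP)
    [1,5] N\PP   >
      [1,4] (N\PP)/NP   >
        [1,2] "map" : ((N\PP)/NP)/NP
        [2,4] NP   >
          [2,3] "today" : NP/PP
          [3,4] "no" : PP
      [4,5] "chased" : NP
  [5,7] S\N   <
    [5,6] "clearly" : NP
    [6,7] "read" : (S\N)\NP

YES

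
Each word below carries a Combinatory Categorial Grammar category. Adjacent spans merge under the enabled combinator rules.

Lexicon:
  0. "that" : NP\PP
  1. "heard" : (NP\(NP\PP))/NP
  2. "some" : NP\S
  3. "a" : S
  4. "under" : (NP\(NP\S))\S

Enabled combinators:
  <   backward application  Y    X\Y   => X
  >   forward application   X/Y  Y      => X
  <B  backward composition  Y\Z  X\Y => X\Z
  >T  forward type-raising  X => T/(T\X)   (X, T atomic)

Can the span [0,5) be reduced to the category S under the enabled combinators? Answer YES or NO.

NP\PP (NP\(NP\PP))/NP NP\S S (NP\(NP\S))\S
CKY chart[0,5] = {N/(N\NP), NP, NP/(NP\NP), PP/(PP\NP), S/(S\NP)}; S ∉ chart

NO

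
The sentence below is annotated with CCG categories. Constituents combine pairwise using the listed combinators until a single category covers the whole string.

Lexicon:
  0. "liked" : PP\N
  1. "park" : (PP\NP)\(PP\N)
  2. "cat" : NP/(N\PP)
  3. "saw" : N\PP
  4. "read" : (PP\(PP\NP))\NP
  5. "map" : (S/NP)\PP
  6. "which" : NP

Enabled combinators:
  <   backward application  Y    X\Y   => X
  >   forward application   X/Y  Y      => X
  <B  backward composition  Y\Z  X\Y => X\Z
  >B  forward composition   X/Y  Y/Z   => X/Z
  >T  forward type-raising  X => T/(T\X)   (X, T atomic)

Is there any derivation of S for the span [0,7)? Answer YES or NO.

YES

[0,7] S   >
  [0,6] S/NP   <
    [0,5] PP   <
      [0,2] PP\NP   <
        [0,1] "liked" : PP\N
        [1,2] "park" : (PP\NP)\(PP\N)
      [2,5] PP\(PP\NP)   <
        [2,4] NP   >
          [2,3] "cat" : NP/(N\PP)
          [3,4] "saw" : N\PP
        [4,5] "read" : (PP\(PP\NP))\NP
    [5,6] "map" : (S/NP)\PP
  [6,7] "which" : NP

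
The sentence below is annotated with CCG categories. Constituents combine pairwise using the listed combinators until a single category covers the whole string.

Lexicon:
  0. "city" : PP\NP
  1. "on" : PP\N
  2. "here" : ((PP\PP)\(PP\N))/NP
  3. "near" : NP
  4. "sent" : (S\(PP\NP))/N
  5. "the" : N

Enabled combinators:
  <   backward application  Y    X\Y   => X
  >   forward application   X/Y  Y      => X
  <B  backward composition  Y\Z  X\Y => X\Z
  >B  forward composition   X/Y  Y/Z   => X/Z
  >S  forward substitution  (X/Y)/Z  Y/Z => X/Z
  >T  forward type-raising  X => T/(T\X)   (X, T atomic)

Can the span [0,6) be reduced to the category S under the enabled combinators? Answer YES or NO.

[0,6] S   <
  [0,4] PP\NP   <B
    [0,1] "city" : PP\NP
    [1,4] PP\PP   <
      [1,2] "on" : PP\N
      [2,4] (PP\PP)\(PP\N)   >
        [2,3] "here" : ((PP\PP)\(PP\N))/NP
        [3,4] "near" : NP
  [4,6] S\(PP\NP)   >
    [4,5] "sent" : (S\(PP\NP))/N
    [5,6] "the" : N

YES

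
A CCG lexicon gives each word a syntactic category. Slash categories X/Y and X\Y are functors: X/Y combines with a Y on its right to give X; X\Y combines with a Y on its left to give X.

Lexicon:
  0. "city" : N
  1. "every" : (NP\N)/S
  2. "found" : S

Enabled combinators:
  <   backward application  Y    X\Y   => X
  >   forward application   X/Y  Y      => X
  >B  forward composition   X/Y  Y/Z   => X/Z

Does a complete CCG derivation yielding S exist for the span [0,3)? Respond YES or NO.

N (NP\N)/S S
CKY chart[0,3] = {NP}; S ∉ chart

NO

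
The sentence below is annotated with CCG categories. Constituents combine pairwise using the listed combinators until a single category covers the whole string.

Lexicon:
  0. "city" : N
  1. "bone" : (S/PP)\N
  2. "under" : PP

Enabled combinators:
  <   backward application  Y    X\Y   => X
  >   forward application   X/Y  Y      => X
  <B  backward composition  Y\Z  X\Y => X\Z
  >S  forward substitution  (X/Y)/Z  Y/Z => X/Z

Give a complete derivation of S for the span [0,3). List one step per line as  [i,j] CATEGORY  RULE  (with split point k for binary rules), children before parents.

[0,3] S   >
  [0,2] S/PP   <
    [0,1] "city" : N
    [1,2] "bone" : (S/PP)\N
  [2,3] "under" : PP

[0,1] N  lex  "city"
[1,2] (S/PP)\N  lex  "bone"
[0,2] S/PP  <  k=1
[2,3] PP  lex  "under"
[0,3] S  >  k=2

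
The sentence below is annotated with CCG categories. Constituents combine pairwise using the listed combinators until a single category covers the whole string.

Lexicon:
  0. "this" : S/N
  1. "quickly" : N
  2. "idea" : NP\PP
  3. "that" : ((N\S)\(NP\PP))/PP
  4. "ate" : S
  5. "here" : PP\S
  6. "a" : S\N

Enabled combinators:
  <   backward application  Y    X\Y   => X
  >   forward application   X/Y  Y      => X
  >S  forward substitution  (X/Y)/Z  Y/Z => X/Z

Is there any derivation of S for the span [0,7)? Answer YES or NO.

YES

[0,7] S   <
  [0,6] N   <
    [0,2] S   >
      [0,1] "this" : S/N
      [1,2] "quickly" : N
    [2,6] N\S   <
      [2,3] "idea" : NP\PP
      [3,6] (N\S)\(NP\PP)   >
        [3,4] "that" : ((N\S)\(NP\PP))/PP
        [4,6] PP   <
          [4,5] "ate" : S
          [5,6] "here" : PP\S
  [6,7] "a" : S\N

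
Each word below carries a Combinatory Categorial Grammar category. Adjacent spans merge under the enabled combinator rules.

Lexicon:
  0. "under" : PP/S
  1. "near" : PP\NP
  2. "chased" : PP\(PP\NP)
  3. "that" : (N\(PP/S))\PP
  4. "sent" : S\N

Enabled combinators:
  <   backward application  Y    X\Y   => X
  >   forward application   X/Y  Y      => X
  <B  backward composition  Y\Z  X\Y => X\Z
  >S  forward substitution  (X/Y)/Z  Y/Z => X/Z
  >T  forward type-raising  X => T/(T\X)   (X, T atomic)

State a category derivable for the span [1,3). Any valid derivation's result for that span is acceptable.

[0,5] S   <
  [0,4] N   <
    [0,1] "under" : PP/S
    [1,4] N\(PP/S)   <
      [1,3] PP   <
        [1,2] "near" : PP\NP
        [2,3] "chased" : PP\(PP\NP)
      [3,4] "that" : (N\(PP/S))\PP
  [4,5] "sent" : S\N

PP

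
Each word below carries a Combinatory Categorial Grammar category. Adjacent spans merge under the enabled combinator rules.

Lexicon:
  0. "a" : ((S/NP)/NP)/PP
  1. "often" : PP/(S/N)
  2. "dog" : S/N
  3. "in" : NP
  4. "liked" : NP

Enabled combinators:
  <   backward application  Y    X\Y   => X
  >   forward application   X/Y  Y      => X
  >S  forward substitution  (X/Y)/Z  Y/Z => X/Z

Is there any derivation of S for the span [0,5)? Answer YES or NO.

[0,5] S   >
  [0,4] S/NP   >
    [0,3] (S/NP)/NP   >
      [0,1] "a" : ((S/NP)/NP)/PP
      [1,3] PP   >
        [1,2] "often" : PP/(S/N)
        [2,3] "dog" : S/N
    [3,4] "in" : NP
  [4,5] "liked" : NP

YES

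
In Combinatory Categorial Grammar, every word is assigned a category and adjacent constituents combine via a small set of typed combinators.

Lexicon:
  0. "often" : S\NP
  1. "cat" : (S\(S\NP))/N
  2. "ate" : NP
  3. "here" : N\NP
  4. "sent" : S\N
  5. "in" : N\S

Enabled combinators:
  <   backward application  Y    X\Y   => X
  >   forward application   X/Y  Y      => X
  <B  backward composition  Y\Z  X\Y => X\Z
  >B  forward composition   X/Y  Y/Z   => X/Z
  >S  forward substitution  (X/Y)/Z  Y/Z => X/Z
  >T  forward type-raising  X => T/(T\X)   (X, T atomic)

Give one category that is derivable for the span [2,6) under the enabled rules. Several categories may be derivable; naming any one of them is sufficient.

[0,6] S   <
  [0,1] "often" : S\NP
  [1,6] S\(S\NP)   >
    [1,2] "cat" : (S\(S\NP))/N
    [2,6] N   <
      [2,3] "ate" : NP
      [3,6] N\NP   <B
        [3,4] "here" : N\NP
        [4,6] N\N   <B
          [4,5] "sent" : S\N
          [5,6] "in" : N\S

N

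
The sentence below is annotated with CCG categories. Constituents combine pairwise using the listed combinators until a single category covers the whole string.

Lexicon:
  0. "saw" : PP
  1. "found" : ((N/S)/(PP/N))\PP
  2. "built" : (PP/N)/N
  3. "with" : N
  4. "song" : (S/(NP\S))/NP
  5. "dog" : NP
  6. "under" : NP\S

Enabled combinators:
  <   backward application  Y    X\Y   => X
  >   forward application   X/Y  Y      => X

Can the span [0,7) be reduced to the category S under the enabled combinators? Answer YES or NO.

PP ((N/S)/(PP/N))\PP (PP/N)/N N (S/(NP\S))/NP NP NP\S
CKY chart[0,7] = {N}; S ∉ chart

NO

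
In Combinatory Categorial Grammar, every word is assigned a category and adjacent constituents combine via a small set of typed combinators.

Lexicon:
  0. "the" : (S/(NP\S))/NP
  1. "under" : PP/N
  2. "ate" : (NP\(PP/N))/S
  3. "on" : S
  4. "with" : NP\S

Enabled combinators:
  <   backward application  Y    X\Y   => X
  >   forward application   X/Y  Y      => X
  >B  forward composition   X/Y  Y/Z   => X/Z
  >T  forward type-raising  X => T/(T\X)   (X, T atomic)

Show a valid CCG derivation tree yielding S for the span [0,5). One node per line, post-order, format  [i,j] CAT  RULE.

[0,5] S   >
  [0,4] S/(NP\S)   >
    [0,1] "the" : (S/(NP\S))/NP
    [1,4] NP   <
      [1,2] "under" : PP/N
      [2,4] NP\(PP/N)   >
        [2,3] "ate" : (NP\(PP/N))/S
        [3,4] "on" : S
  [4,5] "with" : NP\S

[0,1] (S/(NP\S))/NP  lex  "the"
[1,2] PP/N  lex  "under"
[2,3] (NP\(PP/N))/S  lex  "ate"
[3,4] S  lex  "on"
[2,4] NP\(PP/N)  >  k=3
[1,4] NP  <  k=2
[0,4] S/(NP\S)  >  k=1
[4,5] NP\S  lex  "with"
[0,5] S  >  k=4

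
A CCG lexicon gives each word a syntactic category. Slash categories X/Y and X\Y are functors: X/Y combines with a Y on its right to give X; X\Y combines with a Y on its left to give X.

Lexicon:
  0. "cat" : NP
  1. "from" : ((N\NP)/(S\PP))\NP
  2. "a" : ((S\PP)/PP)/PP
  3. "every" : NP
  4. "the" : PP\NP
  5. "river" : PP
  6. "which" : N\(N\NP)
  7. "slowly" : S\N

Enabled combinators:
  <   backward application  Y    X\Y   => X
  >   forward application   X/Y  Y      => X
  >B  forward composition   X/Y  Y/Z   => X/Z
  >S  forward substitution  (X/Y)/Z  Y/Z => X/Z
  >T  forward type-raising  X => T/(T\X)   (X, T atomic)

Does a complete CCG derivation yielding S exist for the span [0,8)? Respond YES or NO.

[0,8] S   <
  [0,7] N   <
    [0,6] N\NP   >
      [0,2] (N\NP)/(S\PP)   <
        [0,1] "cat" : NP
        [1,2] "from" : ((N\NP)/(S\PP))\NP
      [2,6] S\PP   >
        [2,5] (S\PP)/PP   >
          [2,3] "a" : ((S\PP)/PP)/PP
          [3,5] PP   >
            [3,4] PP/(PP\NP)   >T
              [3,4] "every" : NP
            [4,5] "the" : PP\NP
        [5,6] "river" : PP
    [6,7] "which" : N\(N\NP)
  [7,8] "slowly" : S\N

YES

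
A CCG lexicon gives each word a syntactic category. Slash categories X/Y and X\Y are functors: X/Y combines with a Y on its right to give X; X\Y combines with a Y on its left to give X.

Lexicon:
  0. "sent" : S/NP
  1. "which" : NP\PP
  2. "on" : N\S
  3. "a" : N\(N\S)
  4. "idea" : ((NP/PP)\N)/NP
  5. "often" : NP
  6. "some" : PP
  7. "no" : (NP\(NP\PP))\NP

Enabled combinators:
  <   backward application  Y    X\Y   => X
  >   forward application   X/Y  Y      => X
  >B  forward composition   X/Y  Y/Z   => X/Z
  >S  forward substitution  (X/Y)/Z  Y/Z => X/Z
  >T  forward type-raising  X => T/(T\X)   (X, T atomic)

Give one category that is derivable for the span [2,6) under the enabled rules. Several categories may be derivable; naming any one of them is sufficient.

[0,8] S   >
  [0,1] "sent" : S/NP
  [1,8] NP   <
    [1,2] "which" : NP\PP
    [2,8] NP\(NP\PP)   <
      [2,7] NP   >
        [2,6] NP/PP   <
          [2,4] N   <
            [2,3] "on" : N\S
            [3,4] "a" : N\(N\S)
          [4,6] (NP/PP)\N   >
            [4,5] "idea" : ((NP/PP)\N)/NP
            [5,6] "often" : NP
        [6,7] "some" : PP
      [7,8] "no" : (NP\(NP\PP))\NP

NP/PP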